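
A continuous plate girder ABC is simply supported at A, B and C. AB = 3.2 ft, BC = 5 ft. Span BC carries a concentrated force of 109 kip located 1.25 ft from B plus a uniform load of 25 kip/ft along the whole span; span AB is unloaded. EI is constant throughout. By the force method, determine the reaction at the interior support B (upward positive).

R_B = 196.6 kip

Release continuity at B by inserting a hinge; the redundant is the internal moment M_B. The primary structure is two simply-supported spans AB and BC.
End slopes at the hinge B, treating each span as simply supported:
  span BC: point load 109 at a = 1.25: Pab(L + b)/(6LEI) = 149/EI
  span BC: UDL 25: wL³/(24EI) = 130.2/EI
  relative rotation θ_0 = (0 + 279.2)/EI = 279.2/EI
A unit hogging moment at B produces rotation L₁/(3EI) + L₂/(3EI) = 2.733/EI.
Slope continuity at B: θ_0 = M_B·2.733/EI, so M_B = 279.2/2.733 = 102.2 kip·ft (hogging).
Span AB, ΣM about A with M_B applied at B: R_B^{AB}·3.2 = 0 + 102.2, so R_B^{AB} = 31.92 kip and R_A = 0 − 31.92 = -31.92 kip.
Span BC, ΣM about C: R_B^{BC}·5 = 721.2 + 102.2, so R_B^{BC} = 164.7 kip and R_C = 234 − 164.7 = 69.32 kip.
R_B = 31.92 + 164.7 = 196.6 kip.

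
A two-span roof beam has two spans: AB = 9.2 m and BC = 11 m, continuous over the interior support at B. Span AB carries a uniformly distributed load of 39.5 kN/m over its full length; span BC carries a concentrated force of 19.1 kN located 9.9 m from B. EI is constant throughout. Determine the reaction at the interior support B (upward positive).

R_B = 222.7 kN

Release continuity at B by inserting a hinge; the redundant is the internal moment M_B. The primary structure is two simply-supported spans AB and BC.
End slopes at the hinge B, treating each span as simply supported:
  span AB: UDL 39.5: wL³/(24EI) = 1282/EI
  span BC: point load 19.1 at a = 9.9: Pab(L + b)/(6LEI) = 38.13/EI
  relative rotation θ_0 = (1282 + 38.13)/EI = 1320/EI
A unit hogging moment at B produces rotation L₁/(3EI) + L₂/(3EI) = 6.733/EI.
Compatibility: M_B·(L₁+L₂)/(3EI) = θ_0, giving M_B = 196 kN·m (hogging).
Span AB, ΣM about A with M_B applied at B: R_B^{AB}·9.2 = 1672 + 196, so R_B^{AB} = 203 kN and R_A = 363.4 − 203 = 160.4 kN.
Span BC, ΣM about C: R_B^{BC}·11 = 21.01 + 196, so R_B^{BC} = 19.73 kN and R_C = 19.1 − 19.73 = -0.6281 kN.
R_B = 203 + 19.73 = 222.7 kN.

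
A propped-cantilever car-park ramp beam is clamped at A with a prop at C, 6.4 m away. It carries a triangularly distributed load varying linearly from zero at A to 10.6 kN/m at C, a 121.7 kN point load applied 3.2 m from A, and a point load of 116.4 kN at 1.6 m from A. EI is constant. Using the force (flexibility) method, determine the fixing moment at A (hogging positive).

M_A = 293.6 kN·m

Remove the prop at C; the released (primary) structure is a cantilever built in at A.
Primary-structure tip deflection at C by superposition:
  triangular load, peak 10.6 at the free end: 11w₀L⁴/(120EI) = 1630/EI
  point load 121.7 at a = 3.2: Pa²(3L − a)/(6EI) = 3323/EI
  point load 116.4 at a = 1.6: Pa²(3L − a)/(6EI) = 874.1/EI
  δ_0 = 5827/EI
Tip deflection under a unit load at C: L³/(3EI) = 87.38/EI.
The prop prevents deflection at C: R_C = δ_0/δ_{CC} = 5827/87.38 = 66.69 kN.
Moment equilibrium about A: M_A = Σ(load moments about A) − R_C·L = 720.4 − 66.69×6.4 = 293.6 kN·m.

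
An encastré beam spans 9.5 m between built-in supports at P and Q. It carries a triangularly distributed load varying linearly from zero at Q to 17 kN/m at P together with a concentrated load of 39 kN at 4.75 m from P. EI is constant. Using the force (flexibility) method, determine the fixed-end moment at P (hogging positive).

M_P = 123 kN·m

Take the two fixed-end moments M_P, M_Q as redundants; the released structure is the simple span PQ.
Simple-span end rotations at P and Q under the given loads:
  at P: triangular load, peak 17: w₀L³/(45EI) = 323.9/EI
  at Q: triangular load, peak 17: 7w₀L³/(360EI) = 283.4/EI
  at P: point load 39 at a = 4.75: Pab(L + b)/(6LEI) = 220/EI
  at Q: point load 39 at a = 4.75: Pab(L + a)/(6LEI) = 220/EI
  θ_P0 = 543.9/EI,  θ_Q0 = 503.4/EI
Flexibility coefficients: a unit moment at one end gives L/(3EI) there and L/(6EI) at the far end, so f₁₁ = f₂₂ = 3.167/EI and f₁₂ = f₂₁ = 1.583/EI.
Compatibility — zero rotation at each built-in end:
  3.167 M_P + 1.583 M_Q = 543.9
  1.583 M_P + 3.167 M_Q = 503.4
Solving the pair gives M_P = 123 kN·m and M_Q = 97.45 kN·m (hogging).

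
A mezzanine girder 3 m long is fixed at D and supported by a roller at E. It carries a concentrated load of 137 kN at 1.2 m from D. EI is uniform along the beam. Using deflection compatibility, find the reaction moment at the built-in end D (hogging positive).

Release the roller at E. Primary structure: cantilever fixed at D.
Downward deflection at the released point E due to the loads:
  point load 137 at a = 1.2: Pa²(3L − a)/(6EI) = 256.5/EI
Flexibility coefficient — unit upward force at E: δ_{EE} = L³/(3EI) = 9/EI.
The prop prevents deflection at E: R_E = δ_0/δ_{EE} = 256.5/9 = 28.5 kN.
Moment equilibrium about D: M_D = Σ(load moments about D) − R_E·L = 164.4 − 28.5×3 = 78.91 kN·m.

M_D = 78.91 kN·m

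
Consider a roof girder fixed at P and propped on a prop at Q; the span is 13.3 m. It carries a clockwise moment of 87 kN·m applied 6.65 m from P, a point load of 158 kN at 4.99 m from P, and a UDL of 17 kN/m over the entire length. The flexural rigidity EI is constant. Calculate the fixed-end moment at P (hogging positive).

Take the reaction at Q as the redundant and release it; the primary structure is a cantilever fixed at P.
Downward deflection at the released point Q due to the loads:
  clockwise couple 87 at a = 6.65: M₀a(2L − a)/(2EI) = 5771/EI
  point load 158 at a = 4.99: Pa²(3L − a)/(6EI) = 22891/EI
  UDL 17: wL⁴/(8EI) = 66491/EI
  δ_0 = 95153/EI
Flexibility coefficient — unit upward force at Q: δ_{QQ} = L³/(3EI) = 784.2/EI.
Compatibility at Q: δ_0 − R_Q·δ_{QQ} = 0, so R_Q = 95153/784.2 = 121.3 kN.
Moment equilibrium about P: M_P = Σ(load moments about P) − R_Q·L = 2379 − 121.3×13.3 = 765.2 kN·m.

M_P = 765.2 kN·m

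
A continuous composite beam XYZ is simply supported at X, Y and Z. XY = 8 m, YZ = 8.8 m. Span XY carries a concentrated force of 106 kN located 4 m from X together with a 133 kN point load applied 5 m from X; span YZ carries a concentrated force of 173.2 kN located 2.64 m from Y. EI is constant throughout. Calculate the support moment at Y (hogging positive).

M_Y = 314.7 kN·m

Release continuity at Y by inserting a hinge; the redundant is the internal moment M_Y. The primary structure is two simply-supported spans XY and YZ.
Discontinuity in slope at Y on the released structure — sum the simple-span end rotations:
  span XY: point load 106 at a = 4: Pab(L + a)/(6LEI) = 424/EI
  span XY: point load 133 at a = 5: Pab(L + a)/(6LEI) = 540.3/EI
  span YZ: point load 173.2 at a = 2.64: Pab(L + b)/(6LEI) = 798.1/EI
  relative rotation θ_0 = (964.3 + 798.1)/EI = 1762/EI
A unit hogging moment at Y produces rotation L₁/(3EI) + L₂/(3EI) = 5.6/EI.
Compatibility: M_Y·(L₁+L₂)/(3EI) = θ_0, giving M_Y = 314.7 kN·m (hogging).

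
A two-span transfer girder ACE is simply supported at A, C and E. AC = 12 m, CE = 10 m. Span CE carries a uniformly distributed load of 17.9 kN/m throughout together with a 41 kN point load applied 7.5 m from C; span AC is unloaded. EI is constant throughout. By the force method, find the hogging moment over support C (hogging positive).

M_C = 123.5 kN·m

Insert a hinge at C; M_C is the redundant, and each span becomes simply supported.
Discontinuity in slope at C on the released structure — sum the simple-span end rotations:
  span CE: UDL 17.9: wL³/(24EI) = 745.8/EI
  span CE: point load 41 at a = 7.5: Pab(L + b)/(6LEI) = 160.2/EI
  relative rotation θ_0 = (0 + 906)/EI = 906/EI
A unit hogging moment at C produces rotation L₁/(3EI) + L₂/(3EI) = 7.333/EI.
Slope continuity at C: θ_0 = M_C·7.333/EI, so M_C = 906/7.333 = 123.5 kN·m (hogging).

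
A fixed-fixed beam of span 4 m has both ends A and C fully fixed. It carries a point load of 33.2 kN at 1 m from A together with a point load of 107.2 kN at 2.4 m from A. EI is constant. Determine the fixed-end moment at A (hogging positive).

M_A = 59.84 kN·m

Release both end moments; the primary structure is a simply-supported span AC with redundants M_A and M_C.
Simple-span end rotations at A and C under the given loads:
  at A: point load 33.2 at a = 1: Pab(L + b)/(6LEI) = 29.05/EI
  at C: point load 33.2 at a = 1: Pab(L + a)/(6LEI) = 20.75/EI
  at A: point load 107.2 at a = 2.4: Pab(L + b)/(6LEI) = 96.05/EI
  at C: point load 107.2 at a = 2.4: Pab(L + a)/(6LEI) = 109.8/EI
  θ_A0 = 125.1/EI,  θ_C0 = 130.5/EI
Flexibility coefficients: a unit moment at one end gives L/(3EI) there and L/(6EI) at the far end, so f₁₁ = f₂₂ = 1.333/EI and f₁₂ = f₂₁ = 0.6667/EI.
Compatibility — zero rotation at each built-in end:
  1.333 M_A + 0.6667 M_C = 125.1
  0.6667 M_A + 1.333 M_C = 130.5
Solving the pair gives M_A = 59.84 kN·m and M_C = 67.97 kN·m (hogging).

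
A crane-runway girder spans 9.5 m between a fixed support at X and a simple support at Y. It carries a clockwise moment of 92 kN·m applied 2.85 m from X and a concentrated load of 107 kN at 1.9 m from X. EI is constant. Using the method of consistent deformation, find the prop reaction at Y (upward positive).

R_Y = 13.4 kN

Release the roller at Y. Primary structure: cantilever fixed at X.
Free-end deflection of the primary structure under the applied loading (downward +):
  clockwise couple 92 at a = 2.85: M₀a(2L − a)/(2EI) = 2117/EI
  point load 107 at a = 1.9: Pa²(3L − a)/(6EI) = 1712/EI
  δ_0 = 3830/EI
Flexibility coefficient — unit upward force at Y: δ_{YY} = L³/(3EI) = 285.8/EI.
Compatibility at Y: δ_0 − R_Y·δ_{YY} = 0, so R_Y = 3830/285.8 = 13.4 kN.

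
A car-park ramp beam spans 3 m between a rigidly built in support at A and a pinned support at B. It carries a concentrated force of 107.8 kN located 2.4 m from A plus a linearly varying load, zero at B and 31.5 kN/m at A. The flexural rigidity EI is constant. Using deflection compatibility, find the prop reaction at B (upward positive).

Release the roller at B. Primary structure: cantilever fixed at A.
Downward deflection at the released point B due to the loads:
  point load 107.8 at a = 2.4: Pa²(3L − a)/(6EI) = 683/EI
  triangular load, peak 31.5 at the fixed end: w₀L⁴/(30EI) = 85.05/EI
  δ_0 = 768.1/EI
Flexibility coefficient — unit upward force at B: δ_{BB} = L³/(3EI) = 9/EI.
Compatibility at B: δ_0 − R_B·δ_{BB} = 0, so R_B = 768.1/9 = 85.34 kN.

R_B = 85.34 kN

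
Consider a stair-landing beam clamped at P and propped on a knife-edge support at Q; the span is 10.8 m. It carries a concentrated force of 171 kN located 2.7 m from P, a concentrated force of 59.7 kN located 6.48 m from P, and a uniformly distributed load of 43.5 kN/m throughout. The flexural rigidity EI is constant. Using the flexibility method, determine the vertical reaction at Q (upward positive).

Take the reaction at Q as the redundant and release it; the primary structure is a cantilever fixed at P.
Free-end deflection of the primary structure under the applied loading (downward +):
  point load 171 at a = 2.7: Pa²(3L − a)/(6EI) = 6171/EI
  point load 59.7 at a = 6.48: Pa²(3L − a)/(6EI) = 10829/EI
  UDL 43.5: wL⁴/(8EI) = 73977/EI
  δ_0 = 90977/EI
Flexibility coefficient — unit upward force at Q: δ_{QQ} = L³/(3EI) = 419.9/EI.
Compatibility at Q: δ_0 − R_Q·δ_{QQ} = 0, so R_Q = 90977/419.9 = 216.7 kN.

R_Q = 216.7 kN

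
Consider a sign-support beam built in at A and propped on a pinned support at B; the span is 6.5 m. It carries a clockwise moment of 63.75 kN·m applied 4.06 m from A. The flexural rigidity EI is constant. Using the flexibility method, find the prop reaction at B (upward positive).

Take the reaction at B as the redundant and release it; the primary structure is a cantilever fixed at A.
Free-end deflection of the primary structure under the applied loading (downward +):
  clockwise couple 63.75 at a = 4.06: M₀a(2L − a)/(2EI) = 1157/EI
Tip deflection under a unit load at B: L³/(3EI) = 91.54/EI.
Compatibility at B: δ_0 − R_B·δ_{BB} = 0, so R_B = 1157/91.54 = 12.64 kN.

R_B = 12.64 kN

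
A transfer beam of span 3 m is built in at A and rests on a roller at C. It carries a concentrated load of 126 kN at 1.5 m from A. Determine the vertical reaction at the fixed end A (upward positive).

R_A = 86.62 kN

Choose R_C as the redundant. The primary structure is the cantilever fixed at A.
Free-end deflection of the primary structure under the applied loading (downward +):
  point load 126 at a = 1.5: Pa²(3L − a)/(6EI) = 354.4/EI
Tip deflection under a unit load at C: L³/(3EI) = 9/EI.
Compatibility at C: δ_0 − R_C·δ_{CC} = 0, so R_C = 354.4/9 = 39.38 kN.
Vertical equilibrium: R_A = ΣP − R_C = 126 − 39.38 = 86.62 kN.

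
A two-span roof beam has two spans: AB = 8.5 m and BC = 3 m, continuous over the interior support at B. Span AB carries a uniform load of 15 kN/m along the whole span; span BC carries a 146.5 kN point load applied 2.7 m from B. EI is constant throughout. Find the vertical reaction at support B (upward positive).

R_B = 126.1 kN

Release continuity at B by inserting a hinge; the redundant is the internal moment M_B. The primary structure is two simply-supported spans AB and BC.
End slopes at the hinge B, treating each span as simply supported:
  span AB: UDL 15: wL³/(24EI) = 383.8/EI
  span BC: point load 146.5 at a = 2.7: Pab(L + b)/(6LEI) = 21.76/EI
  relative rotation θ_0 = (383.8 + 21.76)/EI = 405.6/EI
A unit hogging moment at B produces rotation L₁/(3EI) + L₂/(3EI) = 3.833/EI.
Slope continuity at B: θ_0 = M_B·3.833/EI, so M_B = 405.6/3.833 = 105.8 kN·m (hogging).
Span AB, ΣM about A with M_B applied at B: R_B^{AB}·8.5 = 541.9 + 105.8, so R_B^{AB} = 76.2 kN and R_A = 127.5 − 76.2 = 51.3 kN.
Span BC, ΣM about C: R_B^{BC}·3 = 43.95 + 105.8, so R_B^{BC} = 49.92 kN and R_C = 146.5 − 49.92 = 96.58 kN.
R_B = 76.2 + 49.92 = 126.1 kN.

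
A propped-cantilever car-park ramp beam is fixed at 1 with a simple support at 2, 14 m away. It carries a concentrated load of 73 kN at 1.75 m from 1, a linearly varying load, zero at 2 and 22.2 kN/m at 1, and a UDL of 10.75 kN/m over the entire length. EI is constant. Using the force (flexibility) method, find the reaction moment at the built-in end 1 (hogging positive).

Release the roller at 2. Primary structure: cantilever fixed at 1.
Downward deflection at the released point 2 due to the loads:
  point load 73 at a = 1.75: Pa²(3L − a)/(6EI) = 1500/EI
  triangular load, peak 22.2 at the fixed end: w₀L⁴/(30EI) = 28428/EI
  UDL 10.75: wL⁴/(8EI) = 51622/EI
  δ_0 = 81549/EI
Flexibility coefficient — unit upward force at 2: δ_{22} = L³/(3EI) = 914.7/EI.
The prop prevents deflection at 2: R_2 = δ_0/δ_{22} = 81549/914.7 = 89.16 kN.
Moment equilibrium about 1: M_1 = Σ(load moments about 1) − R_2·L = 1906 − 89.16×14 = 658.2 kN·m.

M_1 = 658.2 kN·m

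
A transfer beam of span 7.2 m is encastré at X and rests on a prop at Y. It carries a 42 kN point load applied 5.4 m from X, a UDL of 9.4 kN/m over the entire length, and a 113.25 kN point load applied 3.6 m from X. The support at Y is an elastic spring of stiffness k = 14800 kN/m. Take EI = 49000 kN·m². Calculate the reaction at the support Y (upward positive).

R_Y = 85.08 kN

Choose R_Y as the redundant. The primary structure is the cantilever fixed at X.
Primary-structure tip deflection at Y by superposition:
  point load 42 at a = 5.4: Pa²(3L − a)/(6EI) = 3307/EI
  UDL 9.4: wL⁴/(8EI) = 3158/EI
  point load 113.25 at a = 3.6: Pa²(3L − a)/(6EI) = 4403/EI
  δ_0 = 10868/EI
Tip deflection under a unit load at Y: L³/(3EI) = 124.4/EI.
With EI = 49000 kN·m²: δ_0 = 0.22179 m and δ_{YY} = 0.002539 m/kN.
Compatibility — the spring shortens by R_Y/k under the reaction it provides: δ_0 − R_Y·δ_{YY} = R_Y/k. With 1/k = 0.000068 m/kN, R_Y = δ_0 / (δ_{YY} + 1/k) = 0.22179 / (0.002539 + 0.000068) = 85.08 kN.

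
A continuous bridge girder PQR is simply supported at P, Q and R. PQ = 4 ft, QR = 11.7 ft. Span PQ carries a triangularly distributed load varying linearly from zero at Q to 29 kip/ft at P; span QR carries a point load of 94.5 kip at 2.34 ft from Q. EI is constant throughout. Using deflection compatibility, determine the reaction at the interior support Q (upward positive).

R_Q = 137.1 kip

Insert a hinge at Q; M_Q is the redundant, and each span becomes simply supported.
Rotations at Q on the released spans (each span's end-slope, ×1/EI):
  span PQ: triangular load, peak 29: 7w₀L³/(360EI) = 36.09/EI
  span QR: point load 94.5 at a = 2.34: Pab(L + b)/(6LEI) = 620.9/EI
  relative rotation θ_0 = (36.09 + 620.9)/EI = 657/EI
A unit hogging moment at Q produces rotation L₁/(3EI) + L₂/(3EI) = 5.233/EI.
Compatibility: M_Q·(L₁+L₂)/(3EI) = θ_0, giving M_Q = 125.5 kip·ft (hogging).
Span PQ, ΣM about P with M_Q applied at Q: R_Q^{PQ}·4 = 77.33 + 125.5, so R_Q^{PQ} = 50.72 kip and R_P = 58 − 50.72 = 7.28 kip.
Span QR, ΣM about R: R_Q^{QR}·11.7 = 884.5 + 125.5, so R_Q^{QR} = 86.33 kip and R_R = 94.5 − 86.33 = 8.17 kip.
R_Q = 50.72 + 86.33 = 137.1 kip.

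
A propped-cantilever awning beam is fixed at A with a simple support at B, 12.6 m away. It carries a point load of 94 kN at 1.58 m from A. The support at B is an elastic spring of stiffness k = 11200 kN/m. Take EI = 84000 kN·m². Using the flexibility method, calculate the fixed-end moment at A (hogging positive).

Choose R_B as the redundant. The primary structure is the cantilever fixed at A.
Primary-structure tip deflection at B by superposition:
  point load 94 at a = 1.58: Pa²(3L − a)/(6EI) = 1417/EI
Tip deflection under a unit load at B: L³/(3EI) = 666.8/EI.
With EI = 84000 kN·m²: δ_0 = 0.016864 m and δ_{BB} = 0.007938 m/kN.
Compatibility — the spring shortens by R_B/k under the reaction it provides: δ_0 − R_B·δ_{BB} = R_B/k. With 1/k = 0.000089 m/kN, R_B = δ_0 / (δ_{BB} + 1/k) = 0.016864 / (0.007938 + 0.000089) = 2.101 kN.
Moment equilibrium about A: M_A = Σ(load moments about A) − R_B·L = 148.5 − 2.101×12.6 = 122 kN·m.

M_A = 122 kN·m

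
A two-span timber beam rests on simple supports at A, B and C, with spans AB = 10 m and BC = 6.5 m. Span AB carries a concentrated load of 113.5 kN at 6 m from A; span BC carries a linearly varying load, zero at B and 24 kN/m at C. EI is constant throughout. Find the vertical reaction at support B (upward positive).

Take M_B as the redundant. Released structure: two simple spans AB and BC with a hinge at B.
End slopes at the hinge B, treating each span as simply supported:
  span AB: point load 113.5 at a = 6: Pab(L + a)/(6LEI) = 726.4/EI
  span BC: triangular load, peak 24: 7w₀L³/(360EI) = 128.2/EI
  relative rotation θ_0 = (726.4 + 128.2)/EI = 854.6/EI
A unit hogging moment at B produces rotation L₁/(3EI) + L₂/(3EI) = 5.5/EI.
Compatibility: M_B·(L₁+L₂)/(3EI) = θ_0, giving M_B = 155.4 kN·m (hogging).
Span AB, ΣM about A with M_B applied at B: R_B^{AB}·10 = 681 + 155.4, so R_B^{AB} = 83.64 kN and R_A = 113.5 − 83.64 = 29.86 kN.
Span BC, ΣM about C: R_B^{BC}·6.5 = 169 + 155.4, so R_B^{BC} = 49.9 kN and R_C = 78 − 49.9 = 28.1 kN.
R_B = 83.64 + 49.9 = 133.5 kN.

R_B = 133.5 kN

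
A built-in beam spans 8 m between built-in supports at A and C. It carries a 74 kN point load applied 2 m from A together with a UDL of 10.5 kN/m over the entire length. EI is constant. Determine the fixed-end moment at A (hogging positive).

Release both end moments; the primary structure is a simply-supported span AC with redundants M_A and M_C.
Simple-span end rotations at A and C under the given loads:
  at A: point load 74 at a = 2: Pab(L + b)/(6LEI) = 259/EI
  at C: point load 74 at a = 2: Pab(L + a)/(6LEI) = 185/EI
  at A: UDL 10.5: wL³/(24EI) = 224/EI
  at C: UDL 10.5: wL³/(24EI) = 224/EI
  θ_A0 = 483/EI,  θ_C0 = 409/EI
Flexibility coefficients: a unit moment at one end gives L/(3EI) there and L/(6EI) at the far end, so f₁₁ = f₂₂ = 2.667/EI and f₁₂ = f₂₁ = 1.333/EI.
Compatibility — zero rotation at each built-in end:
  2.667 M_A + 1.333 M_C = 483
  1.333 M_A + 2.667 M_C = 409
Solving the pair gives M_A = 139.2 kN·m and M_C = 83.75 kN·m (hogging).

M_A = 139.2 kN·m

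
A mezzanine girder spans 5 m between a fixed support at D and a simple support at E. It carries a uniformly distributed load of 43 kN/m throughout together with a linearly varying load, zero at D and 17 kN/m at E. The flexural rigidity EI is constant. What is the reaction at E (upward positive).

R_E = 104 kN

Release the roller at E. Primary structure: cantilever fixed at D.
Downward deflection at the released point E due to the loads:
  UDL 43: wL⁴/(8EI) = 3359/EI
  triangular load, peak 17 at the free end: 11w₀L⁴/(120EI) = 974/EI
  δ_0 = 4333/EI
Flexibility coefficient — unit upward force at E: δ_{EE} = L³/(3EI) = 41.67/EI.
Compatibility at E: δ_0 − R_E·δ_{EE} = 0, so R_E = 4333/41.67 = 104 kN.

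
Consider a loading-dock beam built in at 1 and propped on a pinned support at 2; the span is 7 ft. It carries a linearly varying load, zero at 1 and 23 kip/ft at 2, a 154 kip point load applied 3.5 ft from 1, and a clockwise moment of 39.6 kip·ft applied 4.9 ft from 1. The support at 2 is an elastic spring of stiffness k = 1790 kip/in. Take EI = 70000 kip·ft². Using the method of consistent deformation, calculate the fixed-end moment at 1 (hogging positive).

M_1 = 272.8 kip·ft

Choose R_2 as the redundant. The primary structure is the cantilever fixed at 1.
Downward deflection at the released point 2 due to the loads:
  triangular load, peak 23 at the free end: 11w₀L⁴/(120EI) = 5062/EI
  point load 154 at a = 3.5: Pa²(3L − a)/(6EI) = 5502/EI
  clockwise couple 39.6 at a = 4.9: M₀a(2L − a)/(2EI) = 882.9/EI
  δ_0 = 11447/EI
Tip deflection under a unit load at 2: L³/(3EI) = 114.3/EI.
With EI = 70000 kip·ft²: δ_0 = 0.16353 ft and δ_{22} = 0.001633 ft/kip.
Compatibility — the spring shortens by R_2/k under the reaction it provides: δ_0 − R_2·δ_{22} = R_2/k. With 1/k = 1/(1790×12) ft/kip = 0.000047 ft/kip, R_2 = δ_0 / (δ_{22} + 1/k) = 0.16353 / (0.001633 + 0.000047) = 97.35 kip.
Moment equilibrium about 1: M_1 = Σ(load moments about 1) − R_2·L = 954.3 − 97.35×7 = 272.8 kip·ft.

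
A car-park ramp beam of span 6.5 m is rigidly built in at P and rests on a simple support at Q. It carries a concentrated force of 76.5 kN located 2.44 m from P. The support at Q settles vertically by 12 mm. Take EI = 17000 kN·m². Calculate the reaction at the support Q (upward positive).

Take the reaction at Q as the redundant and release it; the primary structure is a cantilever fixed at P.
Deflection at Q on the released cantilever, summing each load's contribution:
  point load 76.5 at a = 2.44: Pa²(3L − a)/(6EI) = 1295/EI
Tip deflection under a unit load at Q: L³/(3EI) = 91.54/EI.
With EI = 17000 kN·m²: δ_0 = 0.076176 m and δ_{QQ} = 0.005385 m/kN.
Compatibility — the beam at Q must follow the support down by 0.012 m: δ_0 − R_Q·δ_{QQ} = 0.012, so R_Q = (0.076176 − 0.012)/0.005385 = 11.92 kN.

R_Q = 11.92 kN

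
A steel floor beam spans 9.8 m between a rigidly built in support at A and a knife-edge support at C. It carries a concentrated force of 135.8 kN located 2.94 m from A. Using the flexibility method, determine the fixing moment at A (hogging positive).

M_A = 237.6 kN·m

Release the roller at C. Primary structure: cantilever fixed at A.
Deflection at C on the released cantilever, summing each load's contribution:
  point load 135.8 at a = 2.94: Pa²(3L − a)/(6EI) = 5176/EI
Tip deflection under a unit load at C: L³/(3EI) = 313.7/EI.
Compatibility at C: δ_0 − R_C·δ_{CC} = 0, so R_C = 5176/313.7 = 16.5 kN.
Moment equilibrium about A: M_A = Σ(load moments about A) − R_C·L = 399.3 − 16.5×9.8 = 237.6 kN·m.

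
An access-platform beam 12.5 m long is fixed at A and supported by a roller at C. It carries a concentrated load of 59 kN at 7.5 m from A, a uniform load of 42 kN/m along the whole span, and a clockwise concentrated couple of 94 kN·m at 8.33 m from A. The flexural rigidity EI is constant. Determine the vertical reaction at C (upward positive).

Choose R_C as the redundant. The primary structure is the cantilever fixed at A.
Downward deflection at the released point C due to the loads:
  point load 59 at a = 7.5: Pa²(3L − a)/(6EI) = 16594/EI
  UDL 42: wL⁴/(8EI) = 128174/EI
  clockwise couple 94 at a = 8.33: M₀a(2L − a)/(2EI) = 6526/EI
  δ_0 = 151294/EI
Flexibility coefficient — unit upward force at C: δ_{CC} = L³/(3EI) = 651/EI.
The prop prevents deflection at C: R_C = δ_0/δ_{CC} = 151294/651 = 232.4 kN.

R_C = 232.4 kN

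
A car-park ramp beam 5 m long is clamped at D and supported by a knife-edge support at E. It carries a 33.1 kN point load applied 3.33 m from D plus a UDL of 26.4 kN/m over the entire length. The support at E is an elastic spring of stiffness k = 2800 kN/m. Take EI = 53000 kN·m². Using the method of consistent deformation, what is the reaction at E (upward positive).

R_E = 45.82 kN

Release the roller at E. Primary structure: cantilever fixed at D.
Free-end deflection of the primary structure under the applied loading (downward +):
  point load 33.1 at a = 3.33: Pa²(3L − a)/(6EI) = 713.9/EI
  UDL 26.4: wL⁴/(8EI) = 2062/EI
  δ_0 = 2776/EI
Flexibility coefficient — unit upward force at E: δ_{EE} = L³/(3EI) = 41.67/EI.
With EI = 53000 kN·m²: δ_0 = 0.052385 m and δ_{EE} = 0.000786 m/kN.
Compatibility — the spring shortens by R_E/k under the reaction it provides: δ_0 − R_E·δ_{EE} = R_E/k. With 1/k = 0.000357 m/kN, R_E = δ_0 / (δ_{EE} + 1/k) = 0.052385 / (0.000786 + 0.000357) = 45.82 kN.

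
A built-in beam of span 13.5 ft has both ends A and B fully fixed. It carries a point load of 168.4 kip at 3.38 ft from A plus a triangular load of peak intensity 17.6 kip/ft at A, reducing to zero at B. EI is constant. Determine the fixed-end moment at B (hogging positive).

M_B = 213.7 kip·ft

Take the two fixed-end moments M_A, M_B as redundants; the released structure is the simple span AB.
On the primary (simply-supported) span, the end slopes from the loading are:
  at A: point load 168.4 at a = 3.38: Pab(L + b)/(6LEI) = 1680/EI
  at B: point load 168.4 at a = 3.38: Pab(L + a)/(6LEI) = 1200/EI
  at A: triangular load, peak 17.6: w₀L³/(45EI) = 962.3/EI
  at B: triangular load, peak 17.6: 7w₀L³/(360EI) = 842/EI
  θ_A0 = 2642/EI,  θ_B0 = 2042/EI
Flexibility coefficients: a unit moment at one end gives L/(3EI) there and L/(6EI) at the far end, so f₁₁ = f₂₂ = 4.5/EI and f₁₂ = f₂₁ = 2.25/EI.
Compatibility — zero rotation at each built-in end:
  4.5 M_A + 2.25 M_B = 2642
  2.25 M_A + 4.5 M_B = 2042
Solving the pair gives M_A = 480.2 kip·ft and M_B = 213.7 kip·ft (hogging).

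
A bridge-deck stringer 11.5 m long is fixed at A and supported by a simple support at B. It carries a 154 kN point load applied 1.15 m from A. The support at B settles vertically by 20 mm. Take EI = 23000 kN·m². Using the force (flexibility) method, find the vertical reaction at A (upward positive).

R_A = 152.7 kN

Release the roller at B. Primary structure: cantilever fixed at A.
Deflection at B on the released cantilever, summing each load's contribution:
  point load 154 at a = 1.15: Pa²(3L − a)/(6EI) = 1132/EI
Flexibility coefficient — unit upward force at B: δ_{BB} = L³/(3EI) = 507/EI.
With EI = 23000 kN·m²: δ_0 = 0.049219 m and δ_{BB} = 0.022042 m/kN.
Compatibility — the beam at B must follow the support down by 0.02 m: δ_0 − R_B·δ_{BB} = 0.02, so R_B = (0.049219 − 0.02)/0.022042 = 1.326 kN.
Vertical equilibrium: R_A = ΣP − R_B = 154 − 1.326 = 152.7 kN.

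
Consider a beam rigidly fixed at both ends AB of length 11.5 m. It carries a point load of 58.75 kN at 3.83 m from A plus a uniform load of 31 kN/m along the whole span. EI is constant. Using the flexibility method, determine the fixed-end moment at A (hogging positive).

M_A = 441.7 kN·m

Take the two fixed-end moments M_A, M_B as redundants; the released structure is the simple span AB.
Simple-span end rotations at A and B under the given loads:
  at A: point load 58.75 at a = 3.83: Pab(L + b)/(6LEI) = 479.5/EI
  at B: point load 58.75 at a = 3.83: Pab(L + a)/(6LEI) = 383.4/EI
  at A: UDL 31: wL³/(24EI) = 1964/EI
  at B: UDL 31: wL³/(24EI) = 1964/EI
  θ_A0 = 2444/EI,  θ_B0 = 2348/EI
Flexibility coefficients: a unit moment at one end gives L/(3EI) there and L/(6EI) at the far end, so f₁₁ = f₂₂ = 3.833/EI and f₁₂ = f₂₁ = 1.917/EI.
Compatibility — zero rotation at each built-in end:
  3.833 M_A + 1.917 M_B = 2444
  1.917 M_A + 3.833 M_B = 2348
Solving the pair gives M_A = 441.7 kN·m and M_B = 391.6 kN·m (hogging).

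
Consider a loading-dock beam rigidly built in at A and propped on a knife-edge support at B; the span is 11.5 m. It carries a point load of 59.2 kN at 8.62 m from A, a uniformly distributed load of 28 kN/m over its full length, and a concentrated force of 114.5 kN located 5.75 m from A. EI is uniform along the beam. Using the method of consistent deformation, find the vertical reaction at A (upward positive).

Take the reaction at B as the redundant and release it; the primary structure is a cantilever fixed at A.
Deflection at B on the released cantilever, summing each load's contribution:
  point load 59.2 at a = 8.62: Pa²(3L − a)/(6EI) = 18974/EI
  UDL 28: wL⁴/(8EI) = 61215/EI
  point load 114.5 at a = 5.75: Pa²(3L − a)/(6EI) = 18140/EI
  δ_0 = 98328/EI
Tip deflection under a unit load at B: L³/(3EI) = 507/EI.
The prop prevents deflection at B: R_B = δ_0/δ_{BB} = 98328/507 = 194 kN.
Vertical equilibrium: R_A = ΣP − R_B = 495.7 − 194 = 301.7 kN.

R_A = 301.7 kN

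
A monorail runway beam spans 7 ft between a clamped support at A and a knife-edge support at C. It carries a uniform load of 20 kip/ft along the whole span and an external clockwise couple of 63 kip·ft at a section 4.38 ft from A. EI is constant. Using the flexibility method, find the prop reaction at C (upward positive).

Take the reaction at C as the redundant and release it; the primary structure is a cantilever fixed at A.
Downward deflection at the released point C due to the loads:
  UDL 20: wL⁴/(8EI) = 6002/EI
  clockwise couple 63 at a = 4.38: M₀a(2L − a)/(2EI) = 1327/EI
  δ_0 = 7330/EI
Flexibility coefficient — unit upward force at C: δ_{CC} = L³/(3EI) = 114.3/EI.
The prop prevents deflection at C: R_C = δ_0/δ_{CC} = 7330/114.3 = 64.11 kip.

R_C = 64.11 kip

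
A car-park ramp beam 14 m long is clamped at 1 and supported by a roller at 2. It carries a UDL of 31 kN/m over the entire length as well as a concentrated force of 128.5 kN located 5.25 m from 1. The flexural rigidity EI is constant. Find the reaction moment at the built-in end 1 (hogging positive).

Choose R_2 as the redundant. The primary structure is the cantilever fixed at 1.
Deflection at 2 on the released cantilever, summing each load's contribution:
  UDL 31: wL⁴/(8EI) = 148862/EI
  point load 128.5 at a = 5.25: Pa²(3L − a)/(6EI) = 21693/EI
  δ_0 = 170555/EI
Tip deflection under a unit load at 2: L³/(3EI) = 914.7/EI.
The prop prevents deflection at 2: R_2 = δ_0/δ_{22} = 170555/914.7 = 186.5 kN.
Moment equilibrium about 1: M_1 = Σ(load moments about 1) − R_2·L = 3713 − 186.5×14 = 1102 kN·m.

M_1 = 1102 kN·m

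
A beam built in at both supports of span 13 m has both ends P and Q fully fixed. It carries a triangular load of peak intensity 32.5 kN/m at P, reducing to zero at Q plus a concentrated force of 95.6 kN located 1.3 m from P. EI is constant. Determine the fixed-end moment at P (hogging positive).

M_P = 375.3 kN·m

Release both end moments; the primary structure is a simply-supported span PQ with redundants M_P and M_Q.
On the primary (simply-supported) span, the end slopes from the loading are:
  at P: triangular load, peak 32.5: w₀L³/(45EI) = 1587/EI
  at Q: triangular load, peak 32.5: 7w₀L³/(360EI) = 1388/EI
  at P: point load 95.6 at a = 1.3: Pab(L + b)/(6LEI) = 460.5/EI
  at Q: point load 95.6 at a = 1.3: Pab(L + a)/(6LEI) = 266.6/EI
  θ_P0 = 2047/EI,  θ_Q0 = 1655/EI
Flexibility coefficients: a unit moment at one end gives L/(3EI) there and L/(6EI) at the far end, so f₁₁ = f₂₂ = 4.333/EI and f₁₂ = f₂₁ = 2.167/EI.
Compatibility — zero rotation at each built-in end:
  4.333 M_P + 2.167 M_Q = 2047
  2.167 M_P + 4.333 M_Q = 1655
Solving the pair gives M_P = 375.3 kN·m and M_Q = 194.3 kN·m (hogging).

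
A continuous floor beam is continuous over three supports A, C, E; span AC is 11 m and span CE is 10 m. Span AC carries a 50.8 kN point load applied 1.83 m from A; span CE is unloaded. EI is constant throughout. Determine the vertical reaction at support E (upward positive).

R_E = -2.367 kN

Insert a hinge at C; M_C is the redundant, and each span becomes simply supported.
Discontinuity in slope at C on the released structure — sum the simple-span end rotations:
  span AC: point load 50.8 at a = 1.83: Pab(L + a)/(6LEI) = 165.7/EI
  relative rotation θ_0 = (165.7 + 0)/EI = 165.7/EI
A unit hogging moment at C produces rotation L₁/(3EI) + L₂/(3EI) = 7/EI.
Compatibility: M_C·(L₁+L₂)/(3EI) = θ_0, giving M_C = 23.67 kN·m (hogging).
Span CE, ΣM about E: R_C^{CE}·10 = 0 + 23.67, so R_C^{CE} = 2.367 kN and R_E = 0 − 2.367 = -2.367 kN.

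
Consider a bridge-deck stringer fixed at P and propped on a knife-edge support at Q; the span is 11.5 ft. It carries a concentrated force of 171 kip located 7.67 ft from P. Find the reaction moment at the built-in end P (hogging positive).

M_P = 291.1 kip·ft

Take the reaction at Q as the redundant and release it; the primary structure is a cantilever fixed at P.
Free-end deflection of the primary structure under the applied loading (downward +):
  point load 171 at a = 7.67: Pa²(3L − a)/(6EI) = 44984/EI
Flexibility coefficient — unit upward force at Q: δ_{QQ} = L³/(3EI) = 507/EI.
The prop prevents deflection at Q: R_Q = δ_0/δ_{QQ} = 44984/507 = 88.73 kip.
Moment equilibrium about P: M_P = Σ(load moments about P) − R_Q·L = 1312 − 88.73×11.5 = 291.1 kip·ft.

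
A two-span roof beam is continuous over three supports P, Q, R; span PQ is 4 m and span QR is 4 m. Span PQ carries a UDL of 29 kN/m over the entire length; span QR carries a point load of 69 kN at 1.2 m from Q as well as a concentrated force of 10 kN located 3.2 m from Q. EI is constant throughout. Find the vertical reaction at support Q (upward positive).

R_Q = 136.1 kN

Insert a hinge at Q; M_Q is the redundant, and each span becomes simply supported.
Discontinuity in slope at Q on the released structure — sum the simple-span end rotations:
  span PQ: UDL 29: wL³/(24EI) = 77.33/EI
  span QR: point load 69 at a = 1.2: Pab(L + b)/(6LEI) = 65.69/EI
  span QR: point load 10 at a = 3.2: Pab(L + b)/(6LEI) = 5.12/EI
  relative rotation θ_0 = (77.33 + 70.81)/EI = 148.1/EI
A unit hogging moment at Q produces rotation L₁/(3EI) + L₂/(3EI) = 2.667/EI.
Compatibility: M_Q·(L₁+L₂)/(3EI) = θ_0, giving M_Q = 55.55 kN·m (hogging).
Span PQ, ΣM about P with M_Q applied at Q: R_Q^{PQ}·4 = 232 + 55.55, so R_Q^{PQ} = 71.89 kN and R_P = 116 − 71.89 = 44.11 kN.
Span QR, ΣM about R: R_Q^{QR}·4 = 201.2 + 55.55, so R_Q^{QR} = 64.19 kN and R_R = 79 − 64.19 = 14.81 kN.
R_Q = 71.89 + 64.19 = 136.1 kN.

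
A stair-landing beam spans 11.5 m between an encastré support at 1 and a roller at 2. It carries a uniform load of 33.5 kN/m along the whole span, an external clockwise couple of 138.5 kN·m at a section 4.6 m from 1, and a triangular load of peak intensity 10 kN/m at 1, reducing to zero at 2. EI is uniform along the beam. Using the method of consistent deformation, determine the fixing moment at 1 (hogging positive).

M_1 = 647.5 kN·m

Choose R_2 as the redundant. The primary structure is the cantilever fixed at 1.
Free-end deflection of the primary structure under the applied loading (downward +):
  UDL 33.5: wL⁴/(8EI) = 73240/EI
  clockwise couple 138.5 at a = 4.6: M₀a(2L − a)/(2EI) = 5861/EI
  triangular load, peak 10 at the fixed end: w₀L⁴/(30EI) = 5830/EI
  δ_0 = 84931/EI
Flexibility coefficient — unit upward force at 2: δ_{22} = L³/(3EI) = 507/EI.
Compatibility at 2: δ_0 − R_2·δ_{22} = 0, so R_2 = 84931/507 = 167.5 kN.
Moment equilibrium about 1: M_1 = Σ(load moments about 1) − R_2·L = 2574 − 167.5×11.5 = 647.5 kN·m.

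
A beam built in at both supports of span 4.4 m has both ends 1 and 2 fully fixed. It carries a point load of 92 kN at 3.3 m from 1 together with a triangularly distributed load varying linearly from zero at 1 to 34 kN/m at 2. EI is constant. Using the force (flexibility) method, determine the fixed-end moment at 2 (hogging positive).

M_2 = 89.84 kN·m

Take the two fixed-end moments M_1, M_2 as redundants; the released structure is the simple span 12.
Simple-span end rotations at 1 and 2 under the given loads:
  at 1: point load 92 at a = 3.3: Pab(L + b)/(6LEI) = 69.58/EI
  at 2: point load 92 at a = 3.3: Pab(L + a)/(6LEI) = 97.41/EI
  at 1: triangular load, peak 34: 7w₀L³/(360EI) = 56.32/EI
  at 2: triangular load, peak 34: w₀L³/(45EI) = 64.36/EI
  θ_10 = 125.9/EI,  θ_20 = 161.8/EI
Flexibility coefficients: a unit moment at one end gives L/(3EI) there and L/(6EI) at the far end, so f₁₁ = f₂₂ = 1.467/EI and f₁₂ = f₂₁ = 0.7333/EI.
Compatibility — zero rotation at each built-in end:
  1.467 M_1 + 0.7333 M_2 = 125.9
  0.7333 M_1 + 1.467 M_2 = 161.8
Solving the pair gives M_1 = 40.92 kN·m and M_2 = 89.84 kN·m (hogging).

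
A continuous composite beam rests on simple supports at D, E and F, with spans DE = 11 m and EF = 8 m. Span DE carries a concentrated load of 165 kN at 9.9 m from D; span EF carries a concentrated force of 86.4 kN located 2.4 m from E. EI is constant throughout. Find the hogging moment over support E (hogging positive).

M_E = 141.8 kN·m

Release continuity at E by inserting a hinge; the redundant is the internal moment M_E. The primary structure is two simply-supported spans DE and EF.
Rotations at E on the released spans (each span's end-slope, ×1/EI):
  span DE: point load 165 at a = 9.9: Pab(L + a)/(6LEI) = 569/EI
  span EF: point load 86.4 at a = 2.4: Pab(L + b)/(6LEI) = 329/EI
  relative rotation θ_0 = (569 + 329)/EI = 898/EI
A unit hogging moment at E produces rotation L₁/(3EI) + L₂/(3EI) = 6.333/EI.
Compatibility: M_E·(L₁+L₂)/(3EI) = θ_0, giving M_E = 141.8 kN·m (hogging).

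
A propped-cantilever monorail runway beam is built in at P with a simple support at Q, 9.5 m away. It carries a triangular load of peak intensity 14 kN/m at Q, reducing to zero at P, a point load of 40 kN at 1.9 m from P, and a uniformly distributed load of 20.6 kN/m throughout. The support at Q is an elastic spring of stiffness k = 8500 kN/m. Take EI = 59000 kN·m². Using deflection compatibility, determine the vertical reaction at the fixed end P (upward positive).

R_P = 192.7 kN

Release the roller at Q. Primary structure: cantilever fixed at P.
Deflection at Q on the released cantilever, summing each load's contribution:
  triangular load, peak 14 at the free end: 11w₀L⁴/(120EI) = 10453/EI
  point load 40 at a = 1.9: Pa²(3L − a)/(6EI) = 640.2/EI
  UDL 20.6: wL⁴/(8EI) = 20974/EI
  δ_0 = 32067/EI
Tip deflection under a unit load at Q: L³/(3EI) = 285.8/EI.
With EI = 59000 kN·m²: δ_0 = 0.5435 m and δ_{QQ} = 0.004844 m/kN.
Compatibility — the spring shortens by R_Q/k under the reaction it provides: δ_0 − R_Q·δ_{QQ} = R_Q/k. With 1/k = 0.000118 m/kN, R_Q = δ_0 / (δ_{QQ} + 1/k) = 0.5435 / (0.004844 + 0.000118) = 109.5 kN.
Vertical equilibrium: R_P = ΣP − R_Q = 302.2 − 109.5 = 192.7 kN.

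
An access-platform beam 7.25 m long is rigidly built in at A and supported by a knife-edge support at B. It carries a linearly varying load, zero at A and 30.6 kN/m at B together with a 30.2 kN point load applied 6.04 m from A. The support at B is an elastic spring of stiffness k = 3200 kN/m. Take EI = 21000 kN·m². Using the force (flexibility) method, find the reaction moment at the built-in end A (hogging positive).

M_A = 141.4 kN·m

Release the roller at B. Primary structure: cantilever fixed at A.
Deflection at B on the released cantilever, summing each load's contribution:
  triangular load, peak 30.6 at the free end: 11w₀L⁴/(120EI) = 7750/EI
  point load 30.2 at a = 6.04: Pa²(3L − a)/(6EI) = 2885/EI
  δ_0 = 10634/EI
Tip deflection under a unit load at B: L³/(3EI) = 127/EI.
With EI = 21000 kN·m²: δ_0 = 0.5064 m and δ_{BB} = 0.006049 m/kN.
Compatibility — the spring shortens by R_B/k under the reaction it provides: δ_0 − R_B·δ_{BB} = R_B/k. With 1/k = 0.000313 m/kN, R_B = δ_0 / (δ_{BB} + 1/k) = 0.5064 / (0.006049 + 0.000313) = 79.61 kN.
Moment equilibrium about A: M_A = Σ(load moments about A) − R_B·L = 718.5 − 79.61×7.25 = 141.4 kN·m.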